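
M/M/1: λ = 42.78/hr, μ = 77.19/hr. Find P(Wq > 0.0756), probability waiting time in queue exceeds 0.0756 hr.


ρ = 42.78/77.19 = 0.5542
P(Wq > t) = ρ·e^{−(μ−λ)t} = 0.5542·e^{−2.6014}
= 0.5542·0.074170 = 0.041106

Final: 0.041106


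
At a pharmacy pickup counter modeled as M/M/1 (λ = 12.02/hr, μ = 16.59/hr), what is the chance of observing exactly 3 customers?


ρ = 12.02/16.59 = 0.7245
P_n = (1−ρ)·ρ^n = (1 − 0.7245)·0.7245^3 = 0.2755·0.380342 = 0.104772

Final: 0.104772


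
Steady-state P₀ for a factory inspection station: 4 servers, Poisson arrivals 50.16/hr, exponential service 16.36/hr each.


a = λ/μ = 50.16/16.36 = 3.0660; ρ = a/c = 0.7665
Σ_{k=0}^{3} a^k/k! (terms k=0..3) = 1.00000 + 3.06601 + 4.70022 + 4.80365 = 13.56989
Tail: a^4/(4!(1−ρ)) = 88.36838/(24·0.2335) = 15.76905
P₀ = 1/(13.56989 + 15.76905) = 1/29.33894 = 0.034084

Final: 0.034084


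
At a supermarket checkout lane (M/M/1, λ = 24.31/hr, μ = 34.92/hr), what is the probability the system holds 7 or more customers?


ρ = 24.31/34.92 = 0.6962
P(N ≥ n) = ρ^n = 0.6962^7 = 0.079246

Final: 0.079246


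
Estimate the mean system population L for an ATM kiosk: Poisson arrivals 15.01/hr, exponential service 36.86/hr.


ρ = λ/μ = 15.01/36.86 = 0.4072
L = ρ/(1−ρ) = 0.4072/(1 − 0.4072) = 0.4072/0.5928 = 0.6870

Final: 0.6870


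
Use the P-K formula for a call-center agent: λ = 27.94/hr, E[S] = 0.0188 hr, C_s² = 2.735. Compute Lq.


ρ = λ·E[S] = 27.94·0.0188 = 0.5253
Lq = ρ²(1+C_s²)/(2(1−ρ)) = 0.2759·(1+2.735)/(2·0.4747)
= 0.2759·3.7350/0.9495 = 1.08539

Final: 1.08539


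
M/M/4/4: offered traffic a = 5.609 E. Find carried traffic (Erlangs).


B(4,5.609) = 0.443495 (Erlang-B)
Carried load = a(1 − B) = 5.609·(1 − 0.443495) = 5.609·0.556505 = 3.1214 E

Final: 3.1214 Erlangs


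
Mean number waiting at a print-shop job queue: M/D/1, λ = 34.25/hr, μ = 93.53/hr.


ρ = 34.25/93.53 = 0.3662
M/D/1: Lq = ρ²/(2(1−ρ)) = 0.1341/(2·0.6338) = 0.10579

Final: 0.10579


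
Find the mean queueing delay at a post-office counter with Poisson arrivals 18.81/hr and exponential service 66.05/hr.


ρ = 18.81/66.05 = 0.2848
Wq = ρ/(μ−λ) = 0.2848/(66.05 − 18.81) = 0.2848/47.24 = 0.006028 hr

Final: 0.006028 hr


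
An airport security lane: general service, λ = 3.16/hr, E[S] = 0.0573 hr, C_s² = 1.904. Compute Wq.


ρ = λ·E[S] = 3.16·0.0573 = 0.1811
E[S²] = E[S]²(1+C_s²) = 0.0573²·(1+1.904) = 0.009535
Wq = λ·E[S²]/(2(1−ρ)) = 3.16·0.009535/(2·0.8189) = 0.01840 hr

Final: 0.01840 hr


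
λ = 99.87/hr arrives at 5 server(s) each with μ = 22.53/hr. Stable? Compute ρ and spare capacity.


Total capacity cμ = 5·22.53 = 112.65/hr
ρ = λ/(cμ) = 99.87/112.65 = 0.8866
Stable ⇔ ρ < 1: YES
Spare capacity = cμ − λ = 112.65 − 99.87 = 12.78/hr

Final: ρ = 0.8866; stable; margin = 12.78/hr


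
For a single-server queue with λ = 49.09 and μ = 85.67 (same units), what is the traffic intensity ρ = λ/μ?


ρ = λ/μ = 49.09/85.67 = 0.5730

Final: 0.5730


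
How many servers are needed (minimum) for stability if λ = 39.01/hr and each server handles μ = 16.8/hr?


Stability requires cμ > λ ⇔ c > λ/μ.
λ/μ = 39.01/16.8 = 2.3220
Minimum integer c = ⌊2.3220⌋ + 1 = 3
Check: 3·16.8 = 50.40 > 39.01, while 2·16.8 = 33.60 ≤ 39.01

Final: 3 servers


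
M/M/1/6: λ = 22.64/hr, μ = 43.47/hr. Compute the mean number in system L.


ρ = 22.64/43.47 = 0.5208
L = ρ[1 − (K+1)ρ^K + Kρ^(K+1)] / [(1−ρ)(1−ρ^(K+1))]
Numerator: 0.5208·(1 − 7·0.019958 + 6·0.010395) = 0.480539
Denominator: (0.4792)·(0.989605) = 0.474200
L = 0.480539/0.474200 = 1.0134

Final: 1.0134


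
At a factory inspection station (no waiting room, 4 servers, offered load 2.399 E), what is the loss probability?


B(c,a) = (a^c/c!) / Σ_{k=0}^{c} a^k/k!
a^4/4! = 1.380097
Σ terms (k=0..4): 1.00000 + 2.39900 + 2.87760 + 2.30112 + 1.38010 = 9.957819
B = 1.380097/9.957819 = 0.138594

Final: 0.138594


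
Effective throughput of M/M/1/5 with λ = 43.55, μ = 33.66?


ρ = 1.2938; P_K = (1−ρ)ρ^5/(1−ρ^6) = 0.288626
λ_eff = λ(1 − P_K) = 43.55·(1 − 0.288626) = 43.55·0.711374 = 30.9803 /hr

Final: 30.9803 /hr


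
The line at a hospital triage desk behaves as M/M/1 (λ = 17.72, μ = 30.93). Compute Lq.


ρ = 17.72/30.93 = 0.5729
Lq = ρ²/(1−ρ) = 0.3282/0.4271 = 0.7685

Final: 0.7685


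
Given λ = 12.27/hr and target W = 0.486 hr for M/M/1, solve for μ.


W = 1/(μ−λ) ⇒ μ − λ = 1/W = 1/0.486 = 2.0576
μ = λ + 1/W = 12.27 + 2.0576 = 14.3276 per hr

Final: 14.3276 /hr


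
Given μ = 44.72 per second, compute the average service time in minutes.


Mean service time = 1/μ = 1/44.72 second = 0.02236 second
In minutes: 0.02236 × 0.0166667 = 0.0003727 min

Final: 0.0003727 min


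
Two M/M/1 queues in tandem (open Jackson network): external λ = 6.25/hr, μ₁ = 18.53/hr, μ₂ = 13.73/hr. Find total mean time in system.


Each node sees arrival rate λ = 6.25/hr (tandem ⇒ throughput preserved).
W₁ = 1/(μ₁−λ) = 1/(18.53−6.25) = 0.08143 hr
W₂ = 1/(μ₂−λ) = 1/(13.73−6.25) = 0.13369 hr
W_total = W₁ + W₂ = 0.08143 + 0.13369 = 0.21512 hr

Final: 0.21512 hr


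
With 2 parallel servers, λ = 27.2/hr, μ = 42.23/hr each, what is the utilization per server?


ρ = λ/(cμ) = 27.2/(2·42.23) = 27.2/84.46 = 0.3220

Final: 0.3220


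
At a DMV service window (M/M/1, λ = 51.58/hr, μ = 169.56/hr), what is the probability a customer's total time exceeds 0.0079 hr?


W ~ Exponential(μ−λ) for M/M/1.
μ − λ = 169.56 − 51.58 = 117.9800
P(W > t) = e^{−(μ−λ)t} = e^{−0.9320} = 0.393749

Final: 0.393749


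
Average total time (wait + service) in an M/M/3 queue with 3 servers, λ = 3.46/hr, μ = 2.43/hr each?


a = 1.4239; ρ = 0.4746; P₀ = 0.229709
Lq = P₀·a^c·ρ/(c!(1−ρ)²) = 0.19004
Wq = Lq/λ = 0.19004/3.46 = 0.05492 hr
W = Wq + 1/μ = 0.05492 + 0.41152 = 0.46645 hr

Final: 0.46645 hr


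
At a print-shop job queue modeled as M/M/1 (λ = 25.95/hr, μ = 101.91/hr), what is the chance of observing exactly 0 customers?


ρ = 25.95/101.91 = 0.2546
P_n = (1−ρ)·ρ^n = (1 − 0.2546)·0.2546^0 = 0.7454·1.000000 = 0.745364

Final: 0.745364


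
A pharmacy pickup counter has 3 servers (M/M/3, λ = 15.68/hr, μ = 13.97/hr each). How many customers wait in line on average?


a = λ/μ = 1.1224; ρ = a/3 = 0.3741
P₀ = 0.319607
Lq = P₀·a^c·ρ / (c!·(1−ρ)²) = 0.319607·1.41400·0.3741/(6·0.39171)
= 0.07194

Final: 0.07194


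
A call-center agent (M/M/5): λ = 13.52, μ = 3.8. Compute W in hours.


a = 3.5579; ρ = 0.7116; P₀ = 0.024072
Lq = P₀·a^c·ρ/(c!(1−ρ)²) = 0.97827
Wq = Lq/λ = 0.97827/13.52 = 0.07236 hr
W = Wq + 1/μ = 0.07236 + 0.26316 = 0.33552 hr

Final: 0.33552 hr


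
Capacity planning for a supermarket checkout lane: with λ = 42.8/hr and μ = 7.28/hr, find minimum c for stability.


Stability requires cμ > λ ⇔ c > λ/μ.
λ/μ = 42.8/7.28 = 5.8791
Minimum integer c = ⌊5.8791⌋ + 1 = 6
Check: 6·7.28 = 43.68 > 42.8, while 5·7.28 = 36.40 ≤ 42.8

Final: 6 servers


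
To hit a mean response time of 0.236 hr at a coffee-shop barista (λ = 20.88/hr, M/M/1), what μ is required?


W = 1/(μ−λ) ⇒ μ − λ = 1/W = 1/0.236 = 4.2373
μ = λ + 1/W = 20.88 + 4.2373 = 25.1173 per hr

Final: 25.1173 /hr


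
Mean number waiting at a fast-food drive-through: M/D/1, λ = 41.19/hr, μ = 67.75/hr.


ρ = 41.19/67.75 = 0.6080
M/D/1: Lq = ρ²/(2(1−ρ)) = 0.3696/(2·0.3920) = 0.47143

Final: 0.47143


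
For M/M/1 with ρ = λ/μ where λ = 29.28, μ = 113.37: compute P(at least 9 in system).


ρ = 29.28/113.37 = 0.2583
P(N ≥ n) = ρ^n = 0.2583^9 = 0.000005113

Final: 0.000005113


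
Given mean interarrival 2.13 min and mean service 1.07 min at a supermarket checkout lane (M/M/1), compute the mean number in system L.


λ = 60/2.13 = 28.1690 /hr
μ = 60/1.07 = 56.0748 /hr
ρ = λ/μ = 28.1690/56.0748 = 0.5023
L = ρ/(1−ρ) = 0.5023/0.4977 = 1.0094

Final: 1.0094


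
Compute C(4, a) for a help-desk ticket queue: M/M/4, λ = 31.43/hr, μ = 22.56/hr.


a = λ/μ = 1.3932; ρ = a/4 = 0.3483
P₀ = 0.246599 (from M/M/c formula)
C(c,a) = [a^c/(c!(1−ρ))]·P₀ = [3.76722/(24·0.6517)]·0.246599
= 0.24086·0.246599 = 0.059395

Final: 0.059395


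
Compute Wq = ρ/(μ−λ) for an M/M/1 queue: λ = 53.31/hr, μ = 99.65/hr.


ρ = 53.31/99.65 = 0.5350
Wq = ρ/(μ−λ) = 0.5350/(99.65 − 53.31) = 0.5350/46.34 = 0.01154 hr

Final: 0.01154 hr


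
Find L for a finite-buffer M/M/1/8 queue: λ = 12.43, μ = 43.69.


ρ = 12.43/43.69 = 0.2845
L = ρ[1 − (K+1)ρ^K + Kρ^(K+1)] / [(1−ρ)(1−ρ^(K+1))]
Numerator: 0.2845·(1 − 9·0.00004293 + 8·0.00001221) = 0.284422
Denominator: (0.7155)·(0.999988) = 0.715487
L = 0.284422/0.715487 = 0.3975

Final: 0.3975


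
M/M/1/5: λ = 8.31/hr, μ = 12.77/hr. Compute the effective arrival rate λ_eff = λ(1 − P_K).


ρ = 0.6507; P_K = (1−ρ)ρ^5/(1−ρ^6) = 0.044106
λ_eff = λ(1 − P_K) = 8.31·(1 − 0.044106) = 8.31·0.955894 = 7.9435 /hr

Final: 7.9435 /hr


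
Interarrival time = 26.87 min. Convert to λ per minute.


λ = 1/(interarrival time) in consistent units.
1 minute = 1 min, so λ = 1/26.87 = 0.03722 per minute

Final: 0.03722 /min


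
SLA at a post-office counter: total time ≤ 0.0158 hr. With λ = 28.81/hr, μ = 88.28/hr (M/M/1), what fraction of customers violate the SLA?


W ~ Exponential(μ−λ) for M/M/1.
μ − λ = 88.28 − 28.81 = 59.4700
P(W > t) = e^{−(μ−λ)t} = e^{−0.9396} = 0.390774

Final: 0.390774


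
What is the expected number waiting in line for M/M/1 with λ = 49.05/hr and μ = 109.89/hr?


ρ = 49.05/109.89 = 0.4464
Lq = ρ²/(1−ρ) = 0.1992/0.5536 = 0.3599

Final: 0.3599


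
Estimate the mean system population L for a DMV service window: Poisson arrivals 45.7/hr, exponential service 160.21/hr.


ρ = λ/μ = 45.7/160.21 = 0.2853
L = ρ/(1−ρ) = 0.2853/(1 − 0.2853) = 0.2853/0.7147 = 0.3991

Final: 0.3991


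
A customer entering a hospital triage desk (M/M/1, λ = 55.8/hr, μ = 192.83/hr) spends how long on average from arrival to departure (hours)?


W = 1/(μ−λ) = 1/(192.83 − 55.8) = 1/137.03 = 0.007298 hr

Final: 0.007298 hr


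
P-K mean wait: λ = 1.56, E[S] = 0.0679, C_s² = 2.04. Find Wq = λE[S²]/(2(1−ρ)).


ρ = λ·E[S] = 1.56·0.0679 = 0.1059
E[S²] = E[S]²(1+C_s²) = 0.0679²·(1+2.04) = 0.014016
Wq = λ·E[S²]/(2(1−ρ)) = 1.56·0.014016/(2·0.8941) = 0.01223 hr

Final: 0.01223 hr


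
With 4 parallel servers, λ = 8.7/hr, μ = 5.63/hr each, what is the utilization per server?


ρ = λ/(cμ) = 8.7/(4·5.63) = 8.7/22.52 = 0.3863

Final: 0.3863


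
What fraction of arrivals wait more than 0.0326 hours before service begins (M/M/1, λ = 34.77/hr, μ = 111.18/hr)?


ρ = 34.77/111.18 = 0.3127
P(Wq > t) = ρ·e^{−(μ−λ)t} = 0.3127·e^{−2.4910}
= 0.3127·0.082830 = 0.025904

Final: 0.025904


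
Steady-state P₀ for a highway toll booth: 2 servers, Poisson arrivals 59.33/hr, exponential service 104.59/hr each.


a = λ/μ = 59.33/104.59 = 0.5673; ρ = a/c = 0.2836
Σ_{k=0}^{1} a^k/k! (terms k=0..1) = 1.00000 + 0.56726 = 1.56726
Tail: a^2/(2!(1−ρ)) = 0.32179/(2·0.7164) = 0.22460
P₀ = 1/(1.56726 + 0.22460) = 1/1.79186 = 0.558080

Final: 0.558080


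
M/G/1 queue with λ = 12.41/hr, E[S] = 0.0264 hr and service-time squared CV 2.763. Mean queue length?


ρ = λ·E[S] = 12.41·0.0264 = 0.3276
Lq = ρ²(1+C_s²)/(2(1−ρ)) = 0.1073·(1+2.763)/(2·0.6724)
= 0.1073·3.7630/1.3448 = 0.30036

Final: 0.30036


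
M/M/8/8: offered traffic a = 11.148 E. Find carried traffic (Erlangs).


B(8,11.148) = 0.388939 (Erlang-B)
Carried load = a(1 − B) = 11.148·(1 − 0.388939) = 11.148·0.611061 = 6.8121 E

Final: 6.8121 Erlangs


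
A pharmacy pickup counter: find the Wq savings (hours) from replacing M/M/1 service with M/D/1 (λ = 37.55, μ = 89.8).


ρ = 37.55/89.8 = 0.4182
Wq(M/M/1) = ρ/(μ−λ) = 0.4182/52.25 = 0.008003 hr
Wq(M/D/1) = ρ/(2(μ−λ)) = 0.004001 hr
Savings = 0.008003 − 0.004001 = 0.004001 hr

Final: 0.004001 hr


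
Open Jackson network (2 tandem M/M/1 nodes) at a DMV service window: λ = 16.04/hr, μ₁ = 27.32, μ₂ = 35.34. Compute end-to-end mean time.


Each node sees arrival rate λ = 16.04/hr (tandem ⇒ throughput preserved).
W₁ = 1/(μ₁−λ) = 1/(27.32−16.04) = 0.08865 hr
W₂ = 1/(μ₂−λ) = 1/(35.34−16.04) = 0.05181 hr
W_total = W₁ + W₂ = 0.08865 + 0.05181 = 0.14047 hr

Final: 0.14047 hr


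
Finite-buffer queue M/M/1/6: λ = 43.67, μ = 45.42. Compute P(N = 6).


ρ = λ/μ = 43.67/45.42 = 0.9615
P_K = (1−ρ)ρ^K/(1−ρ^(K+1)) = (0.03853·0.789981)/(1 − 0.759543)
= 0.030437/0.240457 = 0.126581

Final: 0.126581


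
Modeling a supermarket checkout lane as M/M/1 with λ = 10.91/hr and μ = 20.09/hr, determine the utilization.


ρ = λ/μ = 10.91/20.09 = 0.5431

Final: 0.5431


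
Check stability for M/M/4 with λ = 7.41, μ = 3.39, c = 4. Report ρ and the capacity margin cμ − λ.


Total capacity cμ = 4·3.39 = 13.56/hr
ρ = λ/(cμ) = 7.41/13.56 = 0.5465
Stable ⇔ ρ < 1: YES
Spare capacity = cμ − λ = 13.56 − 7.41 = 6.15/hr

Final: ρ = 0.5465; stable; margin = 6.15/hr


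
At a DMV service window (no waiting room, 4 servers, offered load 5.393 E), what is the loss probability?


B(c,a) = (a^c/c!) / Σ_{k=0}^{c} a^k/k!
a^4/4! = 35.246049
Σ terms (k=0..4): 1.00000 + 5.39300 + 14.54222 + 26.14207 + 35.24605 = 82.323346
B = 35.246049/82.323346 = 0.428142

Final: 0.428142


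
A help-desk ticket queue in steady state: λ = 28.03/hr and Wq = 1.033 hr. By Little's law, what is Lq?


Lq = λWq = 28.03·1.033 = 28.9550

Final: 28.9550


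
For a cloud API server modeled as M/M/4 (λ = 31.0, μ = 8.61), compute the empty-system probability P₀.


a = λ/μ = 31.0/8.61 = 3.6005; ρ = a/c = 0.9001
Σ_{k=0}^{3} a^k/k! (terms k=0..3) = 1.00000 + 3.60046 + 6.48167 + 7.77901 = 18.86115
Tail: a^4/(4!(1−ρ)) = 168.04832/(24·0.09988) = 70.10155
P₀ = 1/(18.86115 + 70.10155) = 1/88.96270 = 0.011241

Final: 0.011241


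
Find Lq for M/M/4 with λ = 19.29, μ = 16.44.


a = λ/μ = 1.1734; ρ = a/4 = 0.2933
P₀ = 0.308381
Lq = P₀·a^c·ρ / (c!·(1−ρ)²) = 0.308381·1.89549·0.2933/(24·0.49937)
= 0.01431

Final: 0.01431


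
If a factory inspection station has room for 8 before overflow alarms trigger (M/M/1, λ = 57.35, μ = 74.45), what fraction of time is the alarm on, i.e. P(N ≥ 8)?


ρ = 57.35/74.45 = 0.7703
P(N ≥ n) = ρ^n = 0.7703^8 = 0.123979

Final: 0.123979


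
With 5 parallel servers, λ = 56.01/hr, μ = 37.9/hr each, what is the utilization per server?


ρ = λ/(cμ) = 56.01/(5·37.9) = 56.01/189.50 = 0.2956

Final: 0.2956


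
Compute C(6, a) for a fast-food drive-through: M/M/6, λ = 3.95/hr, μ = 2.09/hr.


a = λ/μ = 1.8900; ρ = a/6 = 0.3150
P₀ = 0.150921 (from M/M/c formula)
C(c,a) = [a^c/(c!(1−ρ))]·P₀ = [45.57271/(720·0.6850)]·0.150921
= 0.09240·0.150921 = 0.013945

Final: 0.013945


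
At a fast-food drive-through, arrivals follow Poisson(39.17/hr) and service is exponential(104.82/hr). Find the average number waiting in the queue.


ρ = 39.17/104.82 = 0.3737
Lq = ρ²/(1−ρ) = 0.1396/0.6263 = 0.2230

Final: 0.2230


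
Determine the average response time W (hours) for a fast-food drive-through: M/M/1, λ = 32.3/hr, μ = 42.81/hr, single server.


W = 1/(μ−λ) = 1/(42.81 − 32.3) = 1/10.51 = 0.09515 hr

Final: 0.09515 hr


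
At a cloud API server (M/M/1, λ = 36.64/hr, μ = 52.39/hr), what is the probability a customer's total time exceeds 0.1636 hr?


W ~ Exponential(μ−λ) for M/M/1.
μ − λ = 52.39 − 36.64 = 15.7500
P(W > t) = e^{−(μ−λ)t} = e^{−2.5767} = 0.076024

Final: 0.076024


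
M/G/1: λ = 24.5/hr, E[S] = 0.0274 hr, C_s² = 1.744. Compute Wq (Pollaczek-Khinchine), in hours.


ρ = λ·E[S] = 24.5·0.0274 = 0.6713
E[S²] = E[S]²(1+C_s²) = 0.0274²·(1+1.744) = 0.002060
Wq = λ·E[S²]/(2(1−ρ)) = 24.5·0.002060/(2·0.3287) = 0.07678 hr

Final: 0.07678 hr


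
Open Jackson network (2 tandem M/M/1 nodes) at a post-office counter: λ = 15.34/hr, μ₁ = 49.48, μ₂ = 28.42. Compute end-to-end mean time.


Each node sees arrival rate λ = 15.34/hr (tandem ⇒ throughput preserved).
W₁ = 1/(μ₁−λ) = 1/(49.48−15.34) = 0.02929 hr
W₂ = 1/(μ₂−λ) = 1/(28.42−15.34) = 0.07645 hr
W_total = W₁ + W₂ = 0.02929 + 0.07645 = 0.10574 hr

Final: 0.10574 hr


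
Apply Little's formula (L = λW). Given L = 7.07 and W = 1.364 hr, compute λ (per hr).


λ = L/W = 7.07/1.364 = 5.1833 /hr

Final: 5.1833 /hr


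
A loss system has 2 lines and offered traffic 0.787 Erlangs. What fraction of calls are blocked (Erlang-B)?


B(c,a) = (a^c/c!) / Σ_{k=0}^{c} a^k/k!
a^2/2! = 0.309685
Σ terms (k=0..2): 1.00000 + 0.78700 + 0.30968 = 2.096685
B = 0.309685/2.096685 = 0.147702

Final: 0.147702


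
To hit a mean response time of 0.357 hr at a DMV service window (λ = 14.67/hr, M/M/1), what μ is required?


W = 1/(μ−λ) ⇒ μ − λ = 1/W = 1/0.357 = 2.8011
μ = λ + 1/W = 14.67 + 2.8011 = 17.4711 per hr

Final: 17.4711 /hr


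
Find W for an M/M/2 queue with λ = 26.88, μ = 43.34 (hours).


a = 0.6202; ρ = 0.3101; P₀ = 0.526594
Lq = P₀·a^c·ρ/(c!(1−ρ)²) = 0.06599
Wq = Lq/λ = 0.06599/26.88 = 0.002455 hr
W = Wq + 1/μ = 0.002455 + 0.02307 = 0.02553 hr

Final: 0.02553 hr


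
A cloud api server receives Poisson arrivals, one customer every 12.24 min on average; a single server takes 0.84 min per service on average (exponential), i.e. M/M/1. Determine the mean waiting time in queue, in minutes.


λ = 60/12.24 = 4.9020 /hr
μ = 60/0.84 = 71.4286 /hr
ρ = λ/μ = 4.9020/71.4286 = 0.06863
Wq = ρ/(μ−λ) = 0.06863/(71.4286−4.9020) = 0.001032 hr
In minutes: 0.001032·60 = 0.06189 min

Final: 0.06189 min


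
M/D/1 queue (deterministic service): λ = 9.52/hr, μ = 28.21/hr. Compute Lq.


ρ = 9.52/28.21 = 0.3375
M/D/1: Lq = ρ²/(2(1−ρ)) = 0.1139/(2·0.6625) = 0.08595

Final: 0.08595


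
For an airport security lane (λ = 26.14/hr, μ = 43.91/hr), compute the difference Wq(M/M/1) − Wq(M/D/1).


ρ = 26.14/43.91 = 0.5953
Wq(M/M/1) = ρ/(μ−λ) = 0.5953/17.77 = 0.03350 hr
Wq(M/D/1) = ρ/(2(μ−λ)) = 0.01675 hr
Savings = 0.03350 − 0.01675 = 0.01675 hr

Final: 0.01675 hr


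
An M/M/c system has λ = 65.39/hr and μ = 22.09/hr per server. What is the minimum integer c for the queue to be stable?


Stability requires cμ > λ ⇔ c > λ/μ.
λ/μ = 65.39/22.09 = 2.9602
Minimum integer c = ⌊2.9602⌋ + 1 = 3
Check: 3·22.09 = 66.27 > 65.39, while 2·22.09 = 44.18 ≤ 65.39

Final: 3 servers


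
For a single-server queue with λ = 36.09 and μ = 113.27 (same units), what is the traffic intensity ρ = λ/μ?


ρ = λ/μ = 36.09/113.27 = 0.3186

Final: 0.3186


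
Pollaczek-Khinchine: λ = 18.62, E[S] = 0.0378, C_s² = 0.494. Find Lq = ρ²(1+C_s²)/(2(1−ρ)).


ρ = λ·E[S] = 18.62·0.0378 = 0.7038
Lq = ρ²(1+C_s²)/(2(1−ρ)) = 0.4954·(1+0.494)/(2·0.2962)
= 0.4954·1.4940/0.5923 = 1.24949

Final: 1.24949


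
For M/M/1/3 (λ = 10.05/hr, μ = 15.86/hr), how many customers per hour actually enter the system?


ρ = 0.6337; P_K = (1−ρ)ρ^3/(1−ρ^4) = 0.111127
λ_eff = λ(1 − P_K) = 10.05·(1 − 0.111127) = 10.05·0.888873 = 8.9332 /hr

Final: 8.9332 /hr


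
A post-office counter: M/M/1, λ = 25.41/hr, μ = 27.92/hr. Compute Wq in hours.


ρ = 25.41/27.92 = 0.9101
Wq = ρ/(μ−λ) = 0.9101/(27.92 − 25.41) = 0.9101/2.51 = 0.3626 hr

Final: 0.3626 hr


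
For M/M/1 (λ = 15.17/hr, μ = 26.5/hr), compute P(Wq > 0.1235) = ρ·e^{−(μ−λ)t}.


ρ = 15.17/26.5 = 0.5725
P(Wq > t) = ρ·e^{−(μ−λ)t} = 0.5725·e^{−1.3993}
= 0.5725·0.246781 = 0.141270

Final: 0.141270


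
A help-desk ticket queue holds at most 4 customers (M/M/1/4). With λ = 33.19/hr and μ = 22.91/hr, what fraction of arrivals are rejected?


ρ = λ/μ = 33.19/22.91 = 1.4487
P_K = (1−ρ)ρ^K/(1−ρ^(K+1)) = (-0.4487·4.404825)/(1 − 6.381324)
= -1.976499/-5.381324 = 0.367289

Final: 0.367289


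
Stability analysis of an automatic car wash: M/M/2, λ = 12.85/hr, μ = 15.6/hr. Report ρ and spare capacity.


Total capacity cμ = 2·15.6 = 31.20/hr
ρ = λ/(cμ) = 12.85/31.20 = 0.4119
Stable ⇔ ρ < 1: YES
Spare capacity = cμ − λ = 31.20 − 12.85 = 18.35/hr

Final: ρ = 0.4119; stable; margin = 18.35/hr


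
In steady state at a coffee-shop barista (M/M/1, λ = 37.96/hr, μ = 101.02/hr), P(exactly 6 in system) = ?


ρ = 37.96/101.02 = 0.3758
P_n = (1−ρ)·ρ^n = (1 − 0.3758)·0.3758^6 = 0.6242·0.002815 = 0.001757

Final: 0.001757


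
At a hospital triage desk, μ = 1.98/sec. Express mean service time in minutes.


Mean service time = 1/μ = 1/1.98 second = 0.50505 second
In minutes: 0.50505 × 0.0166667 = 0.008418 min

Final: 0.008418 min


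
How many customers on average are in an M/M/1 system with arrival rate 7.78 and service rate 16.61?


ρ = λ/μ = 7.78/16.61 = 0.4684
L = ρ/(1−ρ) = 0.4684/(1 − 0.4684) = 0.4684/0.5316 = 0.8811

Final: 0.8811


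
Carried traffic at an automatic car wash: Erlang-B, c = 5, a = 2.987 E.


B(5,2.987) = 0.108944 (Erlang-B)
Carried load = a(1 − B) = 2.987·(1 − 0.108944) = 2.987·0.891056 = 2.6616 E

Final: 2.6616 Erlangs


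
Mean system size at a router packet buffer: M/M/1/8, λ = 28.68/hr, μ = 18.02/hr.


ρ = 28.68/18.02 = 1.5916
L = ρ[1 − (K+1)ρ^K + Kρ^(K+1)] / [(1−ρ)(1−ρ^(K+1))]
Numerator: 1.5916·(1 − 9·41.171329 + 8·65.526843) = 246.171778
Denominator: (-0.5916)·(-64.526843) = 38.171817
L = 246.171778/38.171817 = 6.4490

Final: 6.4490


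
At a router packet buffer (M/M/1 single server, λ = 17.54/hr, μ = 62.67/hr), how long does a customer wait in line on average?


ρ = 17.54/62.67 = 0.2799
Wq = ρ/(μ−λ) = 0.2799/(62.67 − 17.54) = 0.2799/45.13 = 0.006202 hr

Final: 0.006202 hr


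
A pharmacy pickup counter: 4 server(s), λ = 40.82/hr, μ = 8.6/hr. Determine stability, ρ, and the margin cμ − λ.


Total capacity cμ = 4·8.6 = 34.40/hr
ρ = λ/(cμ) = 40.82/34.40 = 1.1866
Stable ⇔ ρ < 1: NO
Spare capacity = cμ − λ = 34.40 − 40.82 = -6.42/hr

Final: ρ = 1.1866; unstable; margin = -6.42/hr


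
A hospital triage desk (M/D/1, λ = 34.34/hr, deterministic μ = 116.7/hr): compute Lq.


ρ = 34.34/116.7 = 0.2943
M/D/1: Lq = ρ²/(2(1−ρ)) = 0.08659/(2·0.7057) = 0.06135

Final: 0.06135


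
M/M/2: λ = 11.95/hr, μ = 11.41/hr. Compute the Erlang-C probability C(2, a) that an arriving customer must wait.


a = λ/μ = 1.0473; ρ = a/2 = 0.5237
P₀ = 0.312626 (from M/M/c formula)
C(c,a) = [a^c/(c!(1−ρ))]·P₀ = [1.09689/(2·0.4763)]·0.312626
= 1.15139·0.312626 = 0.359953

Final: 0.359953


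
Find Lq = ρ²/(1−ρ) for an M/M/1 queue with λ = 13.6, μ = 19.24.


ρ = 13.6/19.24 = 0.7069
Lq = ρ²/(1−ρ) = 0.4997/0.2931 = 1.7045

Final: 1.7045


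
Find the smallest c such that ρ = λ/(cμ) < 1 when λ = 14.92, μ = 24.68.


Stability requires cμ > λ ⇔ c > λ/μ.
λ/μ = 14.92/24.68 = 0.6045
Minimum integer c = ⌊0.6045⌋ + 1 = 1
Check: 1·24.68 = 24.68 > 14.92, while 0·24.68 = 0.00 ≤ 14.92

Final: 1 servers


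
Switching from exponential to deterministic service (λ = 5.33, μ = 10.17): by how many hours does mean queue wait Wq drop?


ρ = 5.33/10.17 = 0.5241
Wq(M/M/1) = ρ/(μ−λ) = 0.5241/4.84 = 0.10828 hr
Wq(M/D/1) = ρ/(2(μ−λ)) = 0.05414 hr
Savings = 0.10828 − 0.05414 = 0.05414 hr

Final: 0.05414 hr


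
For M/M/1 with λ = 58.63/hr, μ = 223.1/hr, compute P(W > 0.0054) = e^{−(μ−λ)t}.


W ~ Exponential(μ−λ) for M/M/1.
μ − λ = 223.1 − 58.63 = 164.4700
P(W > t) = e^{−(μ−λ)t} = e^{−0.8881} = 0.411421

Final: 0.411421


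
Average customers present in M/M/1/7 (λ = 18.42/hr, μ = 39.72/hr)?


ρ = 18.42/39.72 = 0.4637
L = ρ[1 − (K+1)ρ^K + Kρ^(K+1)] / [(1−ρ)(1−ρ^(K+1))]
Numerator: 0.4637·(1 − 8·0.004613 + 7·0.002139) = 0.453577
Denominator: (0.5363)·(0.997861) = 0.535107
L = 0.453577/0.535107 = 0.8476

Final: 0.8476


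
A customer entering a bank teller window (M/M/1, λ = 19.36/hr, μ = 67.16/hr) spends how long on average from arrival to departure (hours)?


W = 1/(μ−λ) = 1/(67.16 − 19.36) = 1/47.80 = 0.02092 hr

Final: 0.02092 hr


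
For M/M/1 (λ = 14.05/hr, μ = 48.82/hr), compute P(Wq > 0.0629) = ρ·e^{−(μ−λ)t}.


ρ = 14.05/48.82 = 0.2878
P(Wq > t) = ρ·e^{−(μ−λ)t} = 0.2878·e^{−2.1870}
= 0.2878·0.112249 = 0.032304

Final: 0.032304


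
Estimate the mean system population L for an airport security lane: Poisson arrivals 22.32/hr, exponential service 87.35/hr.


ρ = λ/μ = 22.32/87.35 = 0.2555
L = ρ/(1−ρ) = 0.2555/(1 − 0.2555) = 0.2555/0.7445 = 0.3432

Final: 0.3432


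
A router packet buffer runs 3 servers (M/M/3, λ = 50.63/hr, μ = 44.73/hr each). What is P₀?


a = λ/μ = 50.63/44.73 = 1.1319; ρ = a/c = 0.3773
Σ_{k=0}^{2} a^k/k! (terms k=0..2) = 1.00000 + 1.13190 + 0.64060 = 2.77250
Tail: a^3/(3!(1−ρ)) = 1.45020/(6·0.6227) = 0.38815
P₀ = 1/(2.77250 + 0.38815) = 1/3.16065 = 0.316390

Final: 0.316390


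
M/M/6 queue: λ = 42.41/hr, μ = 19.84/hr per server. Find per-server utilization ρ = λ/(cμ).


ρ = λ/(cμ) = 42.41/(6·19.84) = 42.41/119.04 = 0.3563

Final: 0.3563


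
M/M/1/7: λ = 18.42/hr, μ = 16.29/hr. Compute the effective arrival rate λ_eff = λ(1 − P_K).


ρ = 1.1308; P_K = (1−ρ)ρ^7/(1−ρ^8) = 0.184767
λ_eff = λ(1 − P_K) = 18.42·(1 − 0.184767) = 18.42·0.815233 = 15.0166 /hr

Final: 15.0166 /hr


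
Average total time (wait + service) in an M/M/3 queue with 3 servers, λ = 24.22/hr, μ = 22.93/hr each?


a = 1.0563; ρ = 0.3521; P₀ = 0.342790
Lq = P₀·a^c·ρ/(c!(1−ρ)²) = 0.05647
Wq = Lq/λ = 0.05647/24.22 = 0.002331 hr
W = Wq + 1/μ = 0.002331 + 0.04361 = 0.04594 hr

Final: 0.04594 hr


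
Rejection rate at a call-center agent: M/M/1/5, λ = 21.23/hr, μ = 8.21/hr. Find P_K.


ρ = λ/μ = 21.23/8.21 = 2.5859
P_K = (1−ρ)ρ^K/(1−ρ^(K+1)) = (-1.5859·115.620325)/(1 − 298.979232)
= -183.358907/-297.979232 = 0.615341

Final: 0.615341


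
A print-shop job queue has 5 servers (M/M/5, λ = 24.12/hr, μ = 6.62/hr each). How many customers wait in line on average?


a = λ/μ = 3.6435; ρ = a/5 = 0.7287
P₀ = 0.021548
Lq = P₀·a^c·ρ / (c!·(1−ρ)²) = 0.021548·642.09098·0.7287/(120·0.07360)
= 1.14150

Final: 1.14150


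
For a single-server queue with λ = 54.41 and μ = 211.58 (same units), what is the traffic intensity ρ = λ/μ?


ρ = λ/μ = 54.41/211.58 = 0.2572

Final: 0.2572


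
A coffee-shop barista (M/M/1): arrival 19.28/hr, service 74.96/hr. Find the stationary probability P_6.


ρ = 19.28/74.96 = 0.2572
P_n = (1−ρ)·ρ^n = (1 − 0.2572)·0.2572^6 = 0.7428·0.0002895 = 0.0002150

Final: 0.0002150


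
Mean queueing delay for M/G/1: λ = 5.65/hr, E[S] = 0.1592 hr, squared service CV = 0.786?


ρ = λ·E[S] = 5.65·0.1592 = 0.8995
E[S²] = E[S]²(1+C_s²) = 0.1592²·(1+0.786) = 0.045266
Wq = λ·E[S²]/(2(1−ρ)) = 5.65·0.045266/(2·0.1005) = 1.27214 hr

Final: 1.27214 hr


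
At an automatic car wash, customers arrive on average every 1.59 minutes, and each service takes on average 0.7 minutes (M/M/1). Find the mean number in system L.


λ = 60/1.59 = 37.7358 /hr
μ = 60/0.7 = 85.7143 /hr
ρ = λ/μ = 37.7358/85.7143 = 0.4403
L = ρ/(1−ρ) = 0.4403/0.5597 = 0.7865

Final: 0.7865


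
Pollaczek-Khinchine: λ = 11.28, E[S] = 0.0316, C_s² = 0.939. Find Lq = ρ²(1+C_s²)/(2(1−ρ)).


ρ = λ·E[S] = 11.28·0.0316 = 0.3564
Lq = ρ²(1+C_s²)/(2(1−ρ)) = 0.1271·(1+0.939)/(2·0.6436)
= 0.1271·1.9390/1.2871 = 0.19141

Final: 0.19141


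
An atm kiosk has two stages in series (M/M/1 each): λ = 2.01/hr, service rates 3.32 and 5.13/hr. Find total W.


Each node sees arrival rate λ = 2.01/hr (tandem ⇒ throughput preserved).
W₁ = 1/(μ₁−λ) = 1/(3.32−2.01) = 0.76336 hr
W₂ = 1/(μ₂−λ) = 1/(5.13−2.01) = 0.32051 hr
W_total = W₁ + W₂ = 0.76336 + 0.32051 = 1.08387 hr

Final: 1.08387 hr


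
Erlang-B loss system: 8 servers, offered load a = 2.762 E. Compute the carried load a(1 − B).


B(8,2.762) = 0.005318 (Erlang-B)
Carried load = a(1 − B) = 2.762·(1 − 0.005318) = 2.762·0.994682 = 2.7473 E

Final: 2.7473 Erlangs


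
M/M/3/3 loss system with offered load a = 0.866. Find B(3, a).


B(c,a) = (a^c/c!) / Σ_{k=0}^{c} a^k/k!
a^3/3! = 0.108244
Σ terms (k=0..3): 1.00000 + 0.86600 + 0.37498 + 0.10824 = 2.349222
B = 0.108244/2.349222 = 0.046076

Final: 0.046076


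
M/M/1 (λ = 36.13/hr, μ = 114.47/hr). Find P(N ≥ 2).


ρ = 36.13/114.47 = 0.3156
P(N ≥ n) = ρ^n = 0.3156^2 = 0.099621

Final: 0.099621


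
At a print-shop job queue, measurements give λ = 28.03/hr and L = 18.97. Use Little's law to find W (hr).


W = L/λ = 18.97/28.03 = 0.6768 hr

Final: 0.6768 hr


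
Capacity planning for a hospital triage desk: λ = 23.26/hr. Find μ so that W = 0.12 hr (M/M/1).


W = 1/(μ−λ) ⇒ μ − λ = 1/W = 1/0.12 = 8.3333
μ = λ + 1/W = 23.26 + 8.3333 = 31.5933 per hr

Final: 31.5933 /hr


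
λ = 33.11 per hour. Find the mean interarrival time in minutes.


Mean interarrival time = 1/λ = 1/33.11 hour = 0.03020 hour
In minutes: 0.03020 × 60 = 1.8121 min

Final: 1.8121 min


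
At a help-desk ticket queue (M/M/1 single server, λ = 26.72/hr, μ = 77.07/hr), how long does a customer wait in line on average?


ρ = 26.72/77.07 = 0.3467
Wq = ρ/(μ−λ) = 0.3467/(77.07 − 26.72) = 0.3467/50.35 = 0.006886 hr

Final: 0.006886 hr


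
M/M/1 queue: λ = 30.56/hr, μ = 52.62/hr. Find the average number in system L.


ρ = λ/μ = 30.56/52.62 = 0.5808
L = ρ/(1−ρ) = 0.5808/(1 − 0.5808) = 0.5808/0.4192 = 1.3853

Final: 1.3853


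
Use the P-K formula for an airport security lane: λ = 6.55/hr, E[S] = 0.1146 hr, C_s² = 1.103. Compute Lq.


ρ = λ·E[S] = 6.55·0.1146 = 0.7506
Lq = ρ²(1+C_s²)/(2(1−ρ)) = 0.5634·(1+1.103)/(2·0.2494)
= 0.5634·2.1030/0.4987 = 2.37584

Final: 2.37584


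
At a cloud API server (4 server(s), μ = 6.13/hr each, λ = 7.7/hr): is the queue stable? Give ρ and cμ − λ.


Total capacity cμ = 4·6.13 = 24.52/hr
ρ = λ/(cμ) = 7.7/24.52 = 0.3140
Stable ⇔ ρ < 1: YES
Spare capacity = cμ − λ = 24.52 − 7.7 = 16.82/hr

Final: ρ = 0.3140; stable; margin = 16.82/hr


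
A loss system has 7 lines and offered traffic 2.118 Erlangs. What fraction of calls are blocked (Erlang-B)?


B(c,a) = (a^c/c!) / Σ_{k=0}^{c} a^k/k!
a^7/7! = 0.037936
Σ terms (k=0..7): 1.00000 + 2.11800 + 2.24296 + 1.58353 + 0.83848 + 0.35518 + 0.12538 + 0.03794 = 8.301467
B = 0.037936/8.301467 = 0.004570

Final: 0.004570


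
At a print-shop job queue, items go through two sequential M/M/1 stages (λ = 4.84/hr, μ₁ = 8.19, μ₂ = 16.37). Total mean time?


Each node sees arrival rate λ = 4.84/hr (tandem ⇒ throughput preserved).
W₁ = 1/(μ₁−λ) = 1/(8.19−4.84) = 0.29851 hr
W₂ = 1/(μ₂−λ) = 1/(16.37−4.84) = 0.08673 hr
W_total = W₁ + W₂ = 0.29851 + 0.08673 = 0.38524 hr

Final: 0.38524 hr


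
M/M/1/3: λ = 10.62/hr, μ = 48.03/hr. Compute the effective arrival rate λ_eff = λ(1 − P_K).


ρ = 0.2211; P_K = (1−ρ)ρ^3/(1−ρ^4) = 0.008440
λ_eff = λ(1 − P_K) = 10.62·(1 − 0.008440) = 10.62·0.991560 = 10.5304 /hr

Final: 10.5304 /hr


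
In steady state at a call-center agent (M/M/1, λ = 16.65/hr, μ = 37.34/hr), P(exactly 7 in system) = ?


ρ = 16.65/37.34 = 0.4459
P_n = (1−ρ)·ρ^n = (1 − 0.4459)·0.4459^7 = 0.5541·0.003505 = 0.001942

Final: 0.001942


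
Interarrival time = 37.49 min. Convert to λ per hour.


λ = 1/(interarrival time) in consistent units.
1 hour = 60 min, so λ = 60/37.49 = 1.6004 per hour

Final: 1.6004 /hr


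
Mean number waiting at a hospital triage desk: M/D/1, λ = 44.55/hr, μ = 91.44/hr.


ρ = 44.55/91.44 = 0.4872
M/D/1: Lq = ρ²/(2(1−ρ)) = 0.2374/(2·0.5128) = 0.23145

Final: 0.23145


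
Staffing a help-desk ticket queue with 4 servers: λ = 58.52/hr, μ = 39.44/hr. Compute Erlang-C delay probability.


a = λ/μ = 1.4838; ρ = a/4 = 0.3709
P₀ = 0.224716 (from M/M/c formula)
C(c,a) = [a^c/(c!(1−ρ))]·P₀ = [4.84696/(24·0.6291)]·0.224716
= 0.32105·0.224716 = 0.072145

Final: 0.072145


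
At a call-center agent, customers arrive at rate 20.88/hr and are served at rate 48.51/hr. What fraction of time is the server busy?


ρ = λ/μ = 20.88/48.51 = 0.4304

Final: 0.4304


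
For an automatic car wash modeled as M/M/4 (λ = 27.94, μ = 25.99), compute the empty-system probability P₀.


a = λ/μ = 27.94/25.99 = 1.0750; ρ = a/c = 0.2688
Σ_{k=0}^{3} a^k/k! (terms k=0..3) = 1.00000 + 1.07503 + 0.57784 + 0.20707 = 2.85994
Tail: a^4/(4!(1−ρ)) = 1.33561/(24·0.7312) = 0.07610
P₀ = 1/(2.85994 + 0.07610) = 1/2.93604 = 0.340595

Final: 0.340595


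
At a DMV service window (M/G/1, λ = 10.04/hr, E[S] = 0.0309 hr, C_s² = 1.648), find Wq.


ρ = λ·E[S] = 10.04·0.0309 = 0.3102
E[S²] = E[S]²(1+C_s²) = 0.0309²·(1+1.648) = 0.002528
Wq = λ·E[S²]/(2(1−ρ)) = 10.04·0.002528/(2·0.6898) = 0.01840 hr

Final: 0.01840 hr


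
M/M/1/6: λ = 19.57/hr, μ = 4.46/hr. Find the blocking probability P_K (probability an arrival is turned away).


ρ = λ/μ = 19.57/4.46 = 4.3879
P_K = (1−ρ)ρ^K/(1−ρ^(K+1)) = (-3.3879·7137.330403)/(1 − 31317.837664)
= -24180.507262/-31316.837664 = 0.772125

Final: 0.772125


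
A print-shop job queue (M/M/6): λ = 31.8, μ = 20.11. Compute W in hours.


a = 1.5813; ρ = 0.2636; P₀ = 0.205635
Lq = P₀·a^c·ρ/(c!(1−ρ)²) = 0.002170
Wq = Lq/λ = 0.002170/31.8 = 0.00006823 hr
W = Wq + 1/μ = 0.00006823 + 0.04973 = 0.04979 hr

Final: 0.04979 hr


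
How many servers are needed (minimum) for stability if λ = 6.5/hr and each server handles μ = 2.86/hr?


Stability requires cμ > λ ⇔ c > λ/μ.
λ/μ = 6.5/2.86 = 2.2727
Minimum integer c = ⌊2.2727⌋ + 1 = 3
Check: 3·2.86 = 8.58 > 6.5, while 2·2.86 = 5.72 ≤ 6.5

Final: 3 servers


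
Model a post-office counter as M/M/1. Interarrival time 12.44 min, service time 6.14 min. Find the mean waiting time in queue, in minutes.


λ = 60/12.44 = 4.8232 /hr
μ = 60/6.14 = 9.7720 /hr
ρ = λ/μ = 4.8232/9.7720 = 0.4936
Wq = ρ/(μ−λ) = 0.4936/(9.7720−4.8232) = 0.09973 hr
In minutes: 0.09973·60 = 5.984 min

Final: 5.984 min


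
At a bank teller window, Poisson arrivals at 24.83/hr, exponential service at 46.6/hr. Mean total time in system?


W = 1/(μ−λ) = 1/(46.6 − 24.83) = 1/21.77 = 0.04593 hr

Final: 0.04593 hr


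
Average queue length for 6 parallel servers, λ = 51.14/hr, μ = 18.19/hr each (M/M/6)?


a = λ/μ = 2.8114; ρ = a/6 = 0.4686
P₀ = 0.059437
Lq = P₀·a^c·ρ / (c!·(1−ρ)²) = 0.059437·493.81940·0.4686/(720·0.28242)
= 0.06764

Final: 0.06764


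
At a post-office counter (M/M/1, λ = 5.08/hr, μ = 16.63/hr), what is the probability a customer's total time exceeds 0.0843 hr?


W ~ Exponential(μ−λ) for M/M/1.
μ − λ = 16.63 − 5.08 = 11.5500
P(W > t) = e^{−(μ−λ)t} = e^{−0.9737} = 0.377696

Final: 0.377696


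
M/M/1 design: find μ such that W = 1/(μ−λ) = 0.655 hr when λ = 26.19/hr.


W = 1/(μ−λ) ⇒ μ − λ = 1/W = 1/0.655 = 1.5267
μ = λ + 1/W = 26.19 + 1.5267 = 27.7167 per hr

Final: 27.7167 /hr


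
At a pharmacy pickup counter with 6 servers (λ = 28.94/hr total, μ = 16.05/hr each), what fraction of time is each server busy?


ρ = λ/(cμ) = 28.94/(6·16.05) = 28.94/96.30 = 0.3005

Final: 0.3005


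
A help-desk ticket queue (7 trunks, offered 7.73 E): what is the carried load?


B(7,7.73) = 0.292709 (Erlang-B)
Carried load = a(1 − B) = 7.73·(1 − 0.292709) = 7.73·0.707291 = 5.4674 E

Final: 5.4674 Erlangs


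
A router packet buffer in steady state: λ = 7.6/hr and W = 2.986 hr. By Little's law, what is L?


L = λW = 7.6·2.986 = 22.6936

Final: 22.6936


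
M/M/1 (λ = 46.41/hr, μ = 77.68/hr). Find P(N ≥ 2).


ρ = 46.41/77.68 = 0.5975
P(N ≥ n) = ρ^n = 0.5975^2 = 0.356948

Final: 0.356948


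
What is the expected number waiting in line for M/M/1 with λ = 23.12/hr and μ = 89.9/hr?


ρ = 23.12/89.9 = 0.2572
Lq = ρ²/(1−ρ) = 0.06614/0.7428 = 0.08904

Final: 0.08904


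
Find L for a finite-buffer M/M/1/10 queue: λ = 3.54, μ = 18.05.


ρ = 3.54/18.05 = 0.1961
L = ρ[1 − (K+1)ρ^K + Kρ^(K+1)] / [(1−ρ)(1−ρ^(K+1))]
Numerator: 0.1961·(1 − 11·0.00000008419 + 10·0.00000001651) = 0.196122
Denominator: (0.8039)·(1.000000) = 0.803878
L = 0.196122/0.803878 = 0.2440

Final: 0.2440


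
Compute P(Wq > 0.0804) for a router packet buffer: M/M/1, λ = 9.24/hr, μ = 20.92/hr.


ρ = 9.24/20.92 = 0.4417
P(Wq > t) = ρ·e^{−(μ−λ)t} = 0.4417·e^{−0.9391}
= 0.4417·0.390991 = 0.172694

Final: 0.172694


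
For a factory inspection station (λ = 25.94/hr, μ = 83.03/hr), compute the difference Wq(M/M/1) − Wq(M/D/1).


ρ = 25.94/83.03 = 0.3124
Wq(M/M/1) = ρ/(μ−λ) = 0.3124/57.09 = 0.005472 hr
Wq(M/D/1) = ρ/(2(μ−λ)) = 0.002736 hr
Savings = 0.005472 − 0.002736 = 0.002736 hr

Final: 0.002736 hr


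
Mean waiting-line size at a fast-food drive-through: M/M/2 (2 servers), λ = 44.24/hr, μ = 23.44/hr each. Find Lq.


a = λ/μ = 1.8874; ρ = a/2 = 0.9437
P₀ = 0.028973
Lq = P₀·a^c·ρ / (c!·(1−ρ)²) = 0.028973·3.56217·0.9437/(2·0.003171)
= 15.35572

Final: 15.35572


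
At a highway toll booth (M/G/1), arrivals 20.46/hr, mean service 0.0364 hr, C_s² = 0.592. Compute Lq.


ρ = λ·E[S] = 20.46·0.0364 = 0.7447
Lq = ρ²(1+C_s²)/(2(1−ρ)) = 0.5546·(1+0.592)/(2·0.2553)
= 0.5546·1.5920/0.5105 = 1.72962

Final: 1.72962


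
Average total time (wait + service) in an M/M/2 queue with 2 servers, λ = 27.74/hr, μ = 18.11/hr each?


a = 1.5318; ρ = 0.7659; P₀ = 0.132583
Lq = P₀·a^c·ρ/(c!(1−ρ)²) = 2.17318
Wq = Lq/λ = 2.17318/27.74 = 0.07834 hr
W = Wq + 1/μ = 0.07834 + 0.05522 = 0.13356 hr

Final: 0.13356 hr


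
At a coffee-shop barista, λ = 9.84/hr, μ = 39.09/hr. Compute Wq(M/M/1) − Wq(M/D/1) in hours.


ρ = 9.84/39.09 = 0.2517
Wq(M/M/1) = ρ/(μ−λ) = 0.2517/29.25 = 0.008606 hr
Wq(M/D/1) = ρ/(2(μ−λ)) = 0.004303 hr
Savings = 0.008606 − 0.004303 = 0.004303 hr

Final: 0.004303 hr


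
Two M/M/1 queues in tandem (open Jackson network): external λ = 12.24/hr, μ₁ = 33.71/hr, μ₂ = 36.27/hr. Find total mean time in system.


Each node sees arrival rate λ = 12.24/hr (tandem ⇒ throughput preserved).
W₁ = 1/(μ₁−λ) = 1/(33.71−12.24) = 0.04658 hr
W₂ = 1/(μ₂−λ) = 1/(36.27−12.24) = 0.04161 hr
W_total = W₁ + W₂ = 0.04658 + 0.04161 = 0.08819 hr

Final: 0.08819 hr


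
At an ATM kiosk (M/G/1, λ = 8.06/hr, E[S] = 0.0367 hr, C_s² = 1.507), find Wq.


ρ = λ·E[S] = 8.06·0.0367 = 0.2958
E[S²] = E[S]²(1+C_s²) = 0.0367²·(1+1.507) = 0.003377
Wq = λ·E[S²]/(2(1−ρ)) = 8.06·0.003377/(2·0.7042) = 0.01932 hr

Final: 0.01932 hr


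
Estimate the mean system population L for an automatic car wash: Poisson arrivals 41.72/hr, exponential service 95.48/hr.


ρ = λ/μ = 41.72/95.48 = 0.4370
L = ρ/(1−ρ) = 0.4370/(1 − 0.4370) = 0.4370/0.5630 = 0.7760

Final: 0.7760
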